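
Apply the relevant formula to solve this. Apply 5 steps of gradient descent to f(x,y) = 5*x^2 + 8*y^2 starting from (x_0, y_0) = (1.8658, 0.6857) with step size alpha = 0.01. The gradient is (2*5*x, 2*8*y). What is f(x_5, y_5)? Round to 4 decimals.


Gradient descent on f(x,y) = 5*x^2 + 8*y^2.
Starting point: (1.8658, 0.6857), alpha = 0.01
Step 1: grad_x = 2*5*1.8658 = 18.658, grad_y = 2*8*0.6857 = 10.9712
  x_1 = 1.8658 - 0.01*18.658 = 1.6792
  y_1 = 0.6857 - 0.01*10.9712 = 0.576
Step 2: grad_x = 2*5*1.6792 = 16.7922, grad_y = 2*8*0.576 = 9.2158
  x_2 = 1.6792 - 0.01*16.7922 = 1.5113
  y_2 = 0.576 - 0.01*9.2158 = 0.4838
Step 3: grad_x = 2*5*1.5113 = 15.113, grad_y = 2*8*0.4838 = 7.7413
  x_3 = 1.5113 - 0.01*15.113 = 1.3602
  y_3 = 0.4838 - 0.01*7.7413 = 0.4064
Step 4: grad_x = 2*5*1.3602 = 13.6017, grad_y = 2*8*0.4064 = 6.5027
  x_4 = 1.3602 - 0.01*13.6017 = 1.2242
  y_4 = 0.4064 - 0.01*6.5027 = 0.3414
Step 5: grad_x = 2*5*1.2242 = 12.2415, grad_y = 2*8*0.3414 = 5.4622
  x_5 = 1.2242 - 0.01*12.2415 = 1.1017
  y_5 = 0.3414 - 0.01*5.4622 = 0.2868
f(1.1017, 0.2868) = 5*1.1017^2 + 8*0.2868^2 = 6.727


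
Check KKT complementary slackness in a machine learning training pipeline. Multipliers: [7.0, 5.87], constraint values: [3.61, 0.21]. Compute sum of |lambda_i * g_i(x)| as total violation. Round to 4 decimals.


KKT complementary slackness check:
lambda_1 * g_1 = 7.0 * 3.61 = 25.27
lambda_2 * g_2 = 5.87 * 0.21 = 1.2327
Total violation = 25.27 + 1.2327 = 26.5027


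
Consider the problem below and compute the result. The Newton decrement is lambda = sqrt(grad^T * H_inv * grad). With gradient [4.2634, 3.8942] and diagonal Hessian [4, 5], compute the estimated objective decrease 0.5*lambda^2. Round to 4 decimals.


Step 1: H is diagonal, so H^(-1) * g = [1.0659, 0.7788].
Step 2: g^T H^(-1) g = sum_i g_i^2 / H_ii
  = (4.2634)^2/4 + (3.8942)^2/5
  = 4.5441 + 3.033 = 7.5771
Step 3: Objective decrease = 0.5 * g^T H^(-1) g = 3.7886


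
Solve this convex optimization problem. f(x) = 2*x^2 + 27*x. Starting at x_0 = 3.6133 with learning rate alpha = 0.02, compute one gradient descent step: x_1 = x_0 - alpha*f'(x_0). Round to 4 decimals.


We compute the gradient at x_0 and apply the update.
f'(x) = 4*x + 27
f'(3.6133) = 4*3.6133 + 27 = 41.4532
x_1 = 3.6133 - 0.02*41.4532 = 2.7842


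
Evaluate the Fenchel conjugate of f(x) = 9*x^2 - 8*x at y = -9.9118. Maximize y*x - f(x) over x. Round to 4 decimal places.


f*(y) = sup_x {y*x - a*x^2 - b*x} = sup_x {(y-b)*x - a*x^2}
FOC: (y - b) - 2a*x = 0 => x* = (y - b)/(2a)
x* = (-9.9118 + 8)/(2*9) = -0.1062
f*(-9.9118) = (y-b)^2/(4a) = (-9.9118 + 8)^2/(4*9)
= 3.655/36 = 0.1015


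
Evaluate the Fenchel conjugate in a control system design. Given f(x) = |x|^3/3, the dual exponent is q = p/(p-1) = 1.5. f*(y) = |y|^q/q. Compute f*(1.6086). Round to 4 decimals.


The conjugate exponent q satisfies 1/p + 1/q = 1.
p = 3, so q = 3/(3 - 1) = 1.5
|y|^q = 1.6086^1.5 = 2.0402
f*(1.6086) = 2.0402 / 1.5 = 1.3601


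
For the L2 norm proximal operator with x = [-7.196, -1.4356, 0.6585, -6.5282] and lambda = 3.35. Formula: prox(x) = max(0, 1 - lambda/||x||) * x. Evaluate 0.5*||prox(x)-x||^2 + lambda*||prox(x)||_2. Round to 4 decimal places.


Step 1: Compute ||x||.
||x|| = 9.8435
Step 2: Compute scaling factor.
scale = max(0, 1 - 3.35/9.8435) = 0.6597
Step 3: prox(x) = [-4.747, -0.947, 0.4344, -4.3065]
||prox(x)|| = 6.4935
Step 4: Proximal objective.
0.5*||prox-x||^2 = 5.6113
lambda*||prox|| = 21.7532
Total = 27.3645


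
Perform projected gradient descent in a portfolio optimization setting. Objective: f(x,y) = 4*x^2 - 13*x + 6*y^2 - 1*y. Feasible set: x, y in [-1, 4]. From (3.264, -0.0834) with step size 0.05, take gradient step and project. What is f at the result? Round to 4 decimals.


Step 1: Compute gradient at (3.264, -0.0834).
grad_x = 2*4*3.264 - 13 = 13.112
grad_y = 2*6*-0.0834 - 1 = -2.0008
Step 2: Gradient step.
x_raw = 3.264 - 0.05*13.112 = 2.6084
y_raw = -0.0834 - 0.05*-2.0008 = 0.0166
Step 3: Project onto [-1, 4].
x_proj = clip(2.6084) = 2.6084
y_proj = clip(0.0166) = 0.0166
Step 4: Evaluate f.
f(2.6084, 0.0166) = -6.7092


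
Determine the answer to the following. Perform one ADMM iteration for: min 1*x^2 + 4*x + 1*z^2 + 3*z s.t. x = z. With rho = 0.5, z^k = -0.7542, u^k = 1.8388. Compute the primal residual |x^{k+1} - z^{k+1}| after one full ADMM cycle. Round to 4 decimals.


ADMM iteration with rho = 0.5, z^k = -0.7542, u^k = 1.8388
Step 1: x-update.
Minimize 1*x^2 + 4*x + (0.5/2)*(x + 0.7542 + 1.8388)^2
FOC: (2*1 + 0.5)*x = -4 + 0.5*(-0.7542 - 1.8388)
x^{k+1} = -2.1186
Step 2: z-update.
Minimize 1*z^2 + 3*z + (0.5/2)*(-2.1186 - z + 1.8388)^2
FOC: (2*1 + 0.5)*z = -3 + 0.5*(-2.1186 + 1.8388)
z^{k+1} = -1.256
Step 3: u-update.
u^{k+1} = 1.8388 - 2.1186 + 1.256 = 0.9762
Step 4: Primal residual = |-2.1186 + 1.256| = 0.8626


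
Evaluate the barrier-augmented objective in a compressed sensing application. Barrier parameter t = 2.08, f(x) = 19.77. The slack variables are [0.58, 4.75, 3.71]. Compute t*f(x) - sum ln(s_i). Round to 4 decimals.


Step 1: Compute log-barrier.
ln values: [-0.5447, 1.5581, 1.311]
phi = -(-0.5447 + 1.5581 + 1.311) = -2.3244
Step 2: Compute augmented objective.
t*f(x) = 2.08*19.77 = 41.1216
Total = 41.1216 - 2.3244 = 38.7972


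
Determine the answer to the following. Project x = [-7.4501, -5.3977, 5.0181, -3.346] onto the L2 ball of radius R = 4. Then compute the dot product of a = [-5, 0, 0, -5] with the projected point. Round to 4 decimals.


Step 1: Compute ||x|| (intermediates to 6 decimals).
||x|| = sqrt((-7.4501)^2 + (-5.3977)^2 + 5.0181^2 + (-3.346)^2) = 11.000736
Step 2: Project.
Since ||x|| > R, scale = R/||x|| = 4/11.000736 = 0.363612, proj(x) = scale * x
proj(x) = [-2.708946, -1.962668, 1.824641, -1.216646]
Step 3: Dot product.
a^T * proj(x) = -5*(-2.708946) + 0*(-1.962668) + 0*1.824641 - 5*(-1.216646) = 19.628


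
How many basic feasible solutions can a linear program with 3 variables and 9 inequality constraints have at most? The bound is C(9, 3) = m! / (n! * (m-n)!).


Each vertex corresponds to some choice of n active constraints out of m, so the number of vertices is at most C(m, n) = m! / (n!(m-n)!).
m = 9, n = 3
Numerator: 9 * 8 * 7
Denominator: 3! = 6
C(9, 3) = 84


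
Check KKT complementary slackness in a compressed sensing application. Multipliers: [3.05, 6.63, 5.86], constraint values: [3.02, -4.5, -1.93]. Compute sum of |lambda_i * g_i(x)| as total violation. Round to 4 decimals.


KKT complementary slackness check:
lambda_1 * g_1 = 3.05 * 3.02 = 9.211
lambda_2 * g_2 = 6.63 * -4.5 = -29.835
lambda_3 * g_3 = 5.86 * -1.93 = -11.3098
Total violation = 9.211 + 29.835 + 11.3098 = 50.3558


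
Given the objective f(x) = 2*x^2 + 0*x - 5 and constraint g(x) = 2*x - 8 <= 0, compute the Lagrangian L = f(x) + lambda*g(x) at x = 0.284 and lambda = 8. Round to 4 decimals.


Step 1: Evaluate f(x).
f(0.284) = 2*0.284^2 + 0*0.284 - 5 = -4.8387
Step 2: Evaluate g(x).
g(0.284) = 2*0.284 - 8 = -7.432
Step 3: Compute Lagrangian.
L = -4.8387 + 8*-7.432 = -64.2947


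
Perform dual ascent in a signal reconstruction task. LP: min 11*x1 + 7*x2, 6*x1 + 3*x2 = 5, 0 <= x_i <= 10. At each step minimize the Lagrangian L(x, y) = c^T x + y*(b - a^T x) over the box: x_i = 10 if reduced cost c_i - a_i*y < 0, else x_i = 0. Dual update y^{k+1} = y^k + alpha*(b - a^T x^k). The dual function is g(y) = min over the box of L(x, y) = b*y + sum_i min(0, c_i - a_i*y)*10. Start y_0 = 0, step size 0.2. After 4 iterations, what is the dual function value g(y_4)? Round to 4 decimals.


Dual ascent for LP: min 11*x1 + 7*x2, 6*x1 + 3*x2 = 5, 0 <= x_i <= 10
Step 1: y^k = 0.0, reduced costs: (11.0, 7.0)
  x^k = (0.0, 0.0), subgradient = b - a^T x = 5.0
  y^{k+1} = 0.0 + 0.2*5.0 = 1.0
Step 2: y^k = 1.0, reduced costs: (5.0, 4.0)
  x^k = (0.0, 0.0), subgradient = b - a^T x = 5.0
  y^{k+1} = 1.0 + 0.2*5.0 = 2.0
Step 3: y^k = 2.0, reduced costs: (-1.0, 1.0)
  x^k = (10.0, 0.0), subgradient = b - a^T x = -55.0
  y^{k+1} = 2.0 + 0.2*-55.0 = -9.0
Step 4: y^k = -9.0, reduced costs: (65.0, 34.0)
  x^k = (0.0, 0.0), subgradient = b - a^T x = 5.0
  y^{k+1} = -9.0 + 0.2*5.0 = -8.0
Dual objective at y_4 = -8.0: reduced costs (59.0, 31.0), box minimizer x = (0.0, 0.0)
g(y_4) = b*y + (c1 - a1*y)*x1 + (c2 - a2*y)*x2 = 5*(-8.0) + 59.0*0.0 + 31.0*0.0 = -40.0 + 0.0 + 0.0 = -40.0


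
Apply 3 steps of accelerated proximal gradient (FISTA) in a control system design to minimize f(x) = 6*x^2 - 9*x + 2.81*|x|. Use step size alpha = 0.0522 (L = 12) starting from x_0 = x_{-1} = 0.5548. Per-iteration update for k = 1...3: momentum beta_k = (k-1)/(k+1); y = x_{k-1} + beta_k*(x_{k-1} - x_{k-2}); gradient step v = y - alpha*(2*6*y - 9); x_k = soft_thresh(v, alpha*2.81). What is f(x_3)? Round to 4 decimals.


FISTA on f(x) = 6*x^2 - 9*x + 2.81*|x|
L = 12, alpha = 0.0522
Iteration 1: beta = 0.0, y = 0.5548 + 0.0*(0.5548 - 0.5548) = 0.5548
  grad(y) = -2.3424, v = y - alpha*grad = 0.6771
  prox(v) = soft_thresh(0.6771, 0.1467) = 0.5304
Iteration 2: beta = 0.3333, y = 0.5304 + 0.3333*(0.5304 - 0.5548) = 0.5223
  grad(y) = -2.7329, v = y - alpha*grad = 0.6649
  prox(v) = soft_thresh(0.6649, 0.1467) = 0.5182
Iteration 3: beta = 0.5, y = 0.5182 + 0.5*(0.5182 - 0.5304) = 0.5122
  grad(y) = -2.8542, v = y - alpha*grad = 0.6611
  prox(v) = soft_thresh(0.6611, 0.1467) = 0.5145
f(x_3) = 6*0.5145^2 - 9*0.5145 + 2.81*|0.5145| = -1.5965


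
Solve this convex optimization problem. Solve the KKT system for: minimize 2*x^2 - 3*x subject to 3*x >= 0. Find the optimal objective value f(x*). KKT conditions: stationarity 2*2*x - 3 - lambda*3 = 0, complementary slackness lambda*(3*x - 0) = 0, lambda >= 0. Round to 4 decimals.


Step 1: Try lambda = 0 (constraint inactive).
Stationarity: 2*2*x - 3 = 0
x* = 3/(2*2) = 0.75
Check constraint: 3*0.75 = 2.25 >= 0 -- satisfied.
Step 2: Compute optimal value.
f(x*) = 2*0.75^2 - 3*0.75 = -1.125


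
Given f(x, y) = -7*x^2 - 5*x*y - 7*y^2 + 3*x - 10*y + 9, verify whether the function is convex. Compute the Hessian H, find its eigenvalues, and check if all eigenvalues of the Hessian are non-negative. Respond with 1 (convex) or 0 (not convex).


The Hessian of f(x,y) = -7*x^2 - 5*x*y - 7*y^2 + 3*x - 10*y + 9 is:
H = [[-14, -5], [-5, -14]]
Trace = -14 - 14 = -28
Determinant = -14*-14 - (-5)^2 = 171
Discriminant = (-28)^2 - 4*171 = 100.0
Eigenvalues: lambda_1 = -19.0, lambda_2 = -9.0
The function is not convex.

0


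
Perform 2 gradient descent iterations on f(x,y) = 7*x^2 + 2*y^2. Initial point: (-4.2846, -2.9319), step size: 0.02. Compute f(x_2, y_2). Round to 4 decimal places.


Gradient descent on f(x,y) = 7*x^2 + 2*y^2.
Starting point: (-4.2846, -2.9319), alpha = 0.02
Step 1: grad_x = 2*7*-4.2846 = -59.9844, grad_y = 2*2*-2.9319 = -11.7276
  x_1 = -4.2846 - 0.02*-59.9844 = -3.0849
  y_1 = -2.9319 - 0.02*-11.7276 = -2.6973
Step 2: grad_x = 2*7*-3.0849 = -43.1888, grad_y = 2*2*-2.6973 = -10.7894
  x_2 = -3.0849 - 0.02*-43.1888 = -2.2211
  y_2 = -2.6973 - 0.02*-10.7894 = -2.4816
f(-2.2211, -2.4816) = 7*(-2.2211)^2 + 2*(-2.4816)^2 = 46.8504


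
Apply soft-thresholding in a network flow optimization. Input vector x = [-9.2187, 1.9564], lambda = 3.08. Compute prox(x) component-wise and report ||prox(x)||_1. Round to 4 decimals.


Soft-thresholding with lambda = 3.08:
prox(-9.2187) = sign(-9.2187)*max(|-9.2187| - 3.08, 0) = -6.1387
prox(1.9564) = sign(1.9564)*max(|1.9564| - 3.08, 0) = 0.0
prox(x) = [-6.1387, 0.0]
||prox(x)||_1 = 6.1387 + 0.0 = 6.1387


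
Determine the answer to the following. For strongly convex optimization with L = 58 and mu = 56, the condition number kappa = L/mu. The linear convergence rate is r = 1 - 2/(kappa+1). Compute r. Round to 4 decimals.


Step 1: Compute the condition number.
kappa = L/mu = 58/56 = 1.0357
Step 2: Compute the convergence rate.
r = 1 - 2/(kappa + 1) = 1 - 2*mu/(L + mu) = (L - mu)/(L + mu) = 2/114 = 0.0175


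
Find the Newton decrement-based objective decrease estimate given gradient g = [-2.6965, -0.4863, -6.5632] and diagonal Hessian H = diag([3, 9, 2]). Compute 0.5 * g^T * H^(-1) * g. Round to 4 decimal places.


Step 1: H is diagonal, so H^(-1) * g = [-0.8988, -0.054, -3.2816].
Step 2: g^T H^(-1) g = sum_i g_i^2 / H_ii
  = (-2.6965)^2/3 + (-0.4863)^2/9 + (-6.5632)^2/2
  = 2.4237 + 0.0263 + 21.5378 = 23.9878
Step 3: Objective decrease = 0.5 * g^T H^(-1) g = 11.9939


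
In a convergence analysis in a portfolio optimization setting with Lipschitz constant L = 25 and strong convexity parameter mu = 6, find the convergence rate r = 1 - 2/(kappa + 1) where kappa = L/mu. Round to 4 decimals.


Step 1: Compute the condition number.
kappa = L/mu = 25/6 = 4.1667
Step 2: Compute the convergence rate.
r = 1 - 2/(kappa + 1) = 1 - 2*mu/(L + mu) = (L - mu)/(L + mu) = 19/31 = 0.6129


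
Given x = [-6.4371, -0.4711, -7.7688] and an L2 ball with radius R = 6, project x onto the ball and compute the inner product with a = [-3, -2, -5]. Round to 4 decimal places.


Step 1: Compute ||x|| (intermediates to 6 decimals).
||x|| = sqrt((-6.4371)^2 + (-0.4711)^2 + (-7.7688)^2) = 10.100121
Step 2: Project.
Since ||x|| > R, scale = R/||x|| = 6/10.100121 = 0.594052, proj(x) = scale * x
proj(x) = [-3.823972, -0.279858, -4.615071]
Step 3: Dot product.
a^T * proj(x) = -3*(-3.823972) - 2*(-0.279858) - 5*(-4.615071) = 35.107


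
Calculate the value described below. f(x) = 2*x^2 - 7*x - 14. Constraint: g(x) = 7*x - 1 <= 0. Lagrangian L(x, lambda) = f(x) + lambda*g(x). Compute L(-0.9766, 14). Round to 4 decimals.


Step 1: Evaluate f(x).
f(-0.9766) = 2*(-0.9766)^2 - 7*(-0.9766) - 14 = -5.2563
Step 2: Evaluate g(x).
g(-0.9766) = 7*-0.9766 - 1 = -7.8362
Step 3: Compute Lagrangian.
L = -5.2563 + 14*-7.8362 = -114.9631


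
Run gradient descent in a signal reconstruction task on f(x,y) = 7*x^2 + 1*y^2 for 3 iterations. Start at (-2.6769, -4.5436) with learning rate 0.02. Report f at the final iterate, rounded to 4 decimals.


Gradient descent on f(x,y) = 7*x^2 + 1*y^2.
Starting point: (-2.6769, -4.5436), alpha = 0.02
Step 1: grad_x = 2*7*-2.6769 = -37.4766, grad_y = 2*1*-4.5436 = -9.0872
  x_1 = -2.6769 - 0.02*-37.4766 = -1.9274
  y_1 = -4.5436 - 0.02*-9.0872 = -4.3619
Step 2: grad_x = 2*7*-1.9274 = -26.9832, grad_y = 2*1*-4.3619 = -8.7237
  x_2 = -1.9274 - 0.02*-26.9832 = -1.3877
  y_2 = -4.3619 - 0.02*-8.7237 = -4.1874
Step 3: grad_x = 2*7*-1.3877 = -19.4279, grad_y = 2*1*-4.1874 = -8.3748
  x_3 = -1.3877 - 0.02*-19.4279 = -0.9991
  y_3 = -4.1874 - 0.02*-8.3748 = -4.0199
f(-0.9991, -4.0199) = 7*(-0.9991)^2 + 1*(-4.0199)^2 = 23.1476


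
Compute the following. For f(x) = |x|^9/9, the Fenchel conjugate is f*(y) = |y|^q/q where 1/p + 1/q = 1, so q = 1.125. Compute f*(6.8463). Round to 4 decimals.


The conjugate exponent q satisfies 1/p + 1/q = 1.
p = 9, so q = 9/(9 - 1) = 1.125
|y|^q = 6.8463^1.125 = 8.7074
f*(6.8463) = 8.7074 / 1.125 = 7.7399


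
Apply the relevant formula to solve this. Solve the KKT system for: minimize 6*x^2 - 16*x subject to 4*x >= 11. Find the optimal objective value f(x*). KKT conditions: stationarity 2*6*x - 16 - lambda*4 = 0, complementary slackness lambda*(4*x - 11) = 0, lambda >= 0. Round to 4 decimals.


Step 1: Try lambda = 0 (constraint inactive).
x_unc = 16/(2*6) = 1.3333
Check: 4*1.3333 = 5.3332 < 11 -- violated!
Step 2: Constraint must be active: 4*x = 11
x* = 11/4 = 2.75
lambda = (2*6*2.75 - 16)/4 = 4.25
Step 3: Compute optimal value.
f(x*) = 6*2.75^2 - 16*2.75 = 1.375


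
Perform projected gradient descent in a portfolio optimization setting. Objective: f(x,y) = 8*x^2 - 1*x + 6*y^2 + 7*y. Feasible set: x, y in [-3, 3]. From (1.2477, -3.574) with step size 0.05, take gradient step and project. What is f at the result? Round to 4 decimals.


Step 1: Compute gradient at (1.2477, -3.574).
grad_x = 2*8*1.2477 - 1 = 18.9632
grad_y = 2*6*-3.574 + 7 = -35.888
Step 2: Gradient step.
x_raw = 1.2477 - 0.05*18.9632 = 0.2995
y_raw = -3.574 - 0.05*-35.888 = -1.7796
Step 3: Project onto [-3, 3].
x_proj = clip(0.2995) = 0.2995
y_proj = clip(-1.7796) = -1.7796
Step 4: Evaluate f.
f(0.2995, -1.7796) = 6.9629


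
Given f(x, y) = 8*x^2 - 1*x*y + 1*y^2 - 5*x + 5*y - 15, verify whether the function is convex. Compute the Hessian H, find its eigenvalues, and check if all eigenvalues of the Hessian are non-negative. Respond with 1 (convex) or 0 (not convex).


The Hessian of f(x,y) = 8*x^2 - 1*x*y + 1*y^2 - 5*x + 5*y - 15 is:
H = [[16, -1], [-1, 2]]
Trace = 16 + 2 = 18
Determinant = 16*2 - (-1)^2 = 31
Discriminant = (18)^2 - 4*31 = 200.0
Eigenvalues: lambda_1 = 1.9289, lambda_2 = 16.0711
The function is convex.

1


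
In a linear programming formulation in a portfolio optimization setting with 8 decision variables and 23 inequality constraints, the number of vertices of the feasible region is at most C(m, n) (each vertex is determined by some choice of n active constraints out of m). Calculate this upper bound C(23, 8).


Each vertex corresponds to some choice of n active constraints out of m, so the number of vertices is at most C(m, n) = m! / (n!(m-n)!).
m = 23, n = 8
Numerator: 23 * 22 * 21 * 20 * 19 * 18 * 17 * 16
Denominator: 8! = 40320
C(23, 8) = 490314


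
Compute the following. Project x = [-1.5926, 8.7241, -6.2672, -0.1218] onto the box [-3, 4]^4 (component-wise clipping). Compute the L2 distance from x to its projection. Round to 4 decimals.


Project each component onto [-3, 4].
clip(-1.5926) = -1.5926, clip(8.7241) = 4.0, clip(-6.2672) = -3.0, clip(-0.1218) = -0.1218
Projection = [-1.5926, 4.0, -3.0, -0.1218]
Squared diffs: [0.0, 22.3171, 10.6746, 0.0]
Distance = sqrt(32.9917) = 5.7438


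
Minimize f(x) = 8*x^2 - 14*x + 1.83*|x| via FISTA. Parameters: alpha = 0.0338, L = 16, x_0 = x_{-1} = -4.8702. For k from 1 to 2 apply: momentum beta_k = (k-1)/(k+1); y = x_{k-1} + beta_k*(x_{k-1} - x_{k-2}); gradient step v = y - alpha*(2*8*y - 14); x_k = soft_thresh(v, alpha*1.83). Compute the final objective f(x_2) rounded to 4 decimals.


FISTA on f(x) = 8*x^2 - 14*x + 1.83*|x|
L = 16, alpha = 0.0338
Iteration 1: beta = 0.0, y = -4.8702 + 0.0*(-4.8702 + 4.8702) = -4.8702
  grad(y) = -91.9232, v = y - alpha*grad = -1.7632
  prox(v) = soft_thresh(-1.7632, 0.0619) = -1.7013
Iteration 2: beta = 0.3333, y = -1.7013 + 0.3333*(-1.7013 + 4.8702) = -0.6451
  grad(y) = -24.3209, v = y - alpha*grad = 0.177
  prox(v) = soft_thresh(0.177, 0.0619) = 0.1151
f(x_2) = 8*0.1151^2 - 14*0.1151 + 1.83*|0.1151| = -1.2952


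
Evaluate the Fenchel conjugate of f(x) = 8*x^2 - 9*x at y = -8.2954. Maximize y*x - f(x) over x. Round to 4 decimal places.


f*(y) = sup_x {y*x - a*x^2 - b*x} = sup_x {(y-b)*x - a*x^2}
FOC: (y - b) - 2a*x = 0 => x* = (y - b)/(2a)
x* = (-8.2954 + 9)/(2*8) = 0.044
f*(-8.2954) = (y-b)^2/(4a) = (-8.2954 + 9)^2/(4*8)
= 0.4965/32 = 0.0155


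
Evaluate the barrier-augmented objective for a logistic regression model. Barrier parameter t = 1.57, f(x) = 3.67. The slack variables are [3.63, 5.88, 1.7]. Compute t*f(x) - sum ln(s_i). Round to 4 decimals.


Step 1: Compute log-barrier.
ln values: [1.2892, 1.7716, 0.5306]
phi = -(1.2892 + 1.7716 + 0.5306) = -3.5914
Step 2: Compute augmented objective.
t*f(x) = 1.57*3.67 = 5.7619
Total = 5.7619 - 3.5914 = 2.1705


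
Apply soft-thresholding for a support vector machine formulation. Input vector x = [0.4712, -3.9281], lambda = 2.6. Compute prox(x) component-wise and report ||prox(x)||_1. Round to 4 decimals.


Soft-thresholding with lambda = 2.6:
prox(0.4712) = sign(0.4712)*max(|0.4712| - 2.6, 0) = 0.0
prox(-3.9281) = sign(-3.9281)*max(|-3.9281| - 2.6, 0) = -1.3281
prox(x) = [0.0, -1.3281]
||prox(x)||_1 = 0.0 + 1.3281 = 1.3281


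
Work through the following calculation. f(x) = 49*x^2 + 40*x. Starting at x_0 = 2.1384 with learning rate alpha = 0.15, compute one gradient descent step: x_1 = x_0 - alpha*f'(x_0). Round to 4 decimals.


We compute the gradient at x_0 and apply the update.
f'(x) = 98*x + 40
f'(2.1384) = 98*2.1384 + 40 = 249.5632
x_1 = 2.1384 - 0.15*249.5632 = -35.2961


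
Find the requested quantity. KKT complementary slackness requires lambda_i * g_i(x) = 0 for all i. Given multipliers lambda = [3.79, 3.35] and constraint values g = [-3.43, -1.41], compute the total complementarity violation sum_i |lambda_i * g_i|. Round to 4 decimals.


KKT complementary slackness check:
lambda_1 * g_1 = 3.79 * -3.43 = -12.9997
lambda_2 * g_2 = 3.35 * -1.41 = -4.7235
Total violation = 12.9997 + 4.7235 = 17.7232


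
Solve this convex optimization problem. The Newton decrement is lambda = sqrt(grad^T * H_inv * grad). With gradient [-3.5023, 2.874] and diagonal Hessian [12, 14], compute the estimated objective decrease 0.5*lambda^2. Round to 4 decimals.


Step 1: H is diagonal, so H^(-1) * g = [-0.2919, 0.2053].
Step 2: g^T H^(-1) g = sum_i g_i^2 / H_ii
  = (-3.5023)^2/12 + (2.874)^2/14
  = 1.0222 + 0.59 = 1.6122
Step 3: Objective decrease = 0.5 * g^T H^(-1) g = 0.8061


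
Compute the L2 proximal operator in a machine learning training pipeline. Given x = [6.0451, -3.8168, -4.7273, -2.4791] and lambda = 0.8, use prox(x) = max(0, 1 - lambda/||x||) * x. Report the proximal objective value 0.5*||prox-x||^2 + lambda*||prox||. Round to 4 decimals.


Step 1: Compute ||x||.
||x|| = 8.9221
Step 2: Compute scaling factor.
scale = max(0, 1 - 0.8/8.9221) = 0.9103
Step 3: prox(x) = [5.5031, -3.4746, -4.3034, -2.2568]
||prox(x)|| = 8.1221
Step 4: Proximal objective.
0.5*||prox-x||^2 = 0.32
lambda*||prox|| = 6.4977
Total = 6.8177


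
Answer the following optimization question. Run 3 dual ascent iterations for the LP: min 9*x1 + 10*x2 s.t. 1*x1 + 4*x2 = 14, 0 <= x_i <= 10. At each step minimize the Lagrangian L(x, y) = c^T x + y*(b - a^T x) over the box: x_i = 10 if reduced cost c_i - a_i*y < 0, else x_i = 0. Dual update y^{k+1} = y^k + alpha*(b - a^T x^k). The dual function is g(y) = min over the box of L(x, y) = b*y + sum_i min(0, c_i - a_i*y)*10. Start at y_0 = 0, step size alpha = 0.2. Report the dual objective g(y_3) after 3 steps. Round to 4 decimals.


Dual ascent for LP: min 9*x1 + 10*x2, 1*x1 + 4*x2 = 14, 0 <= x_i <= 10
Step 1: y^k = 0.0, reduced costs: (9.0, 10.0)
  x^k = (0.0, 0.0), subgradient = b - a^T x = 14.0
  y^{k+1} = 0.0 + 0.2*14.0 = 2.8
Step 2: y^k = 2.8, reduced costs: (6.2, -1.2)
  x^k = (0.0, 10.0), subgradient = b - a^T x = -26.0
  y^{k+1} = 2.8 + 0.2*-26.0 = -2.4
Step 3: y^k = -2.4, reduced costs: (11.4, 19.6)
  x^k = (0.0, 0.0), subgradient = b - a^T x = 14.0
  y^{k+1} = -2.4 + 0.2*14.0 = 0.4
Dual objective at y_3 = 0.4: reduced costs (8.6, 8.4), box minimizer x = (0.0, 0.0)
g(y_3) = b*y + (c1 - a1*y)*x1 + (c2 - a2*y)*x2 = 14*0.4 + 8.6*0.0 + 8.4*0.0 = 5.6 + 0.0 + 0.0 = 5.6


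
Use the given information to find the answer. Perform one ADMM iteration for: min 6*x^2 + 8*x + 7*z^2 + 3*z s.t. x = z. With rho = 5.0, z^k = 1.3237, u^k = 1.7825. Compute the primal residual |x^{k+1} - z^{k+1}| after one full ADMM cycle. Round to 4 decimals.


ADMM iteration with rho = 5.0, z^k = 1.3237, u^k = 1.7825
Step 1: x-update.
Minimize 6*x^2 + 8*x + (5.0/2)*(x - 1.3237 + 1.7825)^2
FOC: (2*6 + 5.0)*x = -8 + 5.0*(1.3237 - 1.7825)
x^{k+1} = -0.6055
Step 2: z-update.
Minimize 7*z^2 + 3*z + (5.0/2)*(-0.6055 - z + 1.7825)^2
FOC: (2*7 + 5.0)*z = -3 + 5.0*(-0.6055 + 1.7825)
z^{k+1} = 0.1518
Step 3: u-update.
u^{k+1} = 1.7825 - 0.6055 - 0.1518 = 1.0251
Step 4: Primal residual = |-0.6055 - 0.1518| = 0.7574


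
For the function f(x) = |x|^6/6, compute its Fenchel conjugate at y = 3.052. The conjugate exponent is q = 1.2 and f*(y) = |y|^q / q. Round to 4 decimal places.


The conjugate exponent q satisfies 1/p + 1/q = 1.
p = 6, so q = 6/(6 - 1) = 1.2
|y|^q = 3.052^1.2 = 3.8151
f*(3.052) = 3.8151 / 1.2 = 3.1792


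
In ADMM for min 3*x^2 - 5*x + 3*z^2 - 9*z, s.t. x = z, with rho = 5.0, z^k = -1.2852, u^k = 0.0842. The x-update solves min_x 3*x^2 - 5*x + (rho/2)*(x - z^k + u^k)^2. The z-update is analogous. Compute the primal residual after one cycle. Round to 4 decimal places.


ADMM iteration with rho = 5.0, z^k = -1.2852, u^k = 0.0842
Step 1: x-update.
Minimize 3*x^2 - 5*x + (5.0/2)*(x + 1.2852 + 0.0842)^2
FOC: (2*3 + 5.0)*x = 5 + 5.0*(-1.2852 - 0.0842)
x^{k+1} = -0.1679
Step 2: z-update.
Minimize 3*z^2 - 9*z + (5.0/2)*(-0.1679 - z + 0.0842)^2
FOC: (2*3 + 5.0)*z = 9 + 5.0*(-0.1679 + 0.0842)
z^{k+1} = 0.7801
Step 3: u-update.
u^{k+1} = 0.0842 - 0.1679 - 0.7801 = -0.8638
Step 4: Primal residual = |-0.1679 - 0.7801| = 0.948


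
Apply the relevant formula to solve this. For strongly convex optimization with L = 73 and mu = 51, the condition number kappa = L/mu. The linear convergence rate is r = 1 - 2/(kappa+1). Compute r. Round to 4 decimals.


Step 1: Compute the condition number.
kappa = L/mu = 73/51 = 1.4314
Step 2: Compute the convergence rate.
r = 1 - 2/(kappa + 1) = 1 - 2*mu/(L + mu) = (L - mu)/(L + mu) = 22/124 = 0.1774


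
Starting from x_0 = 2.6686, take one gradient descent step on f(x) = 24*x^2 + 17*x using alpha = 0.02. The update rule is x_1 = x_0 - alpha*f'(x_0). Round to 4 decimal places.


We compute the gradient at x_0 and apply the update.
f'(x) = 48*x + 17
f'(2.6686) = 48*2.6686 + 17 = 145.0928
x_1 = 2.6686 - 0.02*145.0928 = -0.2333


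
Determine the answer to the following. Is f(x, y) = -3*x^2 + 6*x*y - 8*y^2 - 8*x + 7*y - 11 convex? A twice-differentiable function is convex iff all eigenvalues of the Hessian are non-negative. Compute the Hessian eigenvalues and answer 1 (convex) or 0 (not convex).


The Hessian of f(x,y) = -3*x^2 + 6*x*y - 8*y^2 - 8*x + 7*y - 11 is:
H = [[-6, 6], [6, -16]]
Trace = -6 - 16 = -22
Determinant = -6*-16 - (6)^2 = 60
Discriminant = (-22)^2 - 4*60 = 244.0
Eigenvalues: lambda_1 = -18.8102, lambda_2 = -3.1898
The function is not convex.

0


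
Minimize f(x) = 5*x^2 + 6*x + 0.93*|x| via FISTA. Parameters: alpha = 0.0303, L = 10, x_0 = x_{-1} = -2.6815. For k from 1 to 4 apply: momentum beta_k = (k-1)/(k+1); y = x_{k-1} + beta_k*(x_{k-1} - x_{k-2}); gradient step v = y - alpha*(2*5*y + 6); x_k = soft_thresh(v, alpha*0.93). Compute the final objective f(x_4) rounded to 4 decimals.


FISTA on f(x) = 5*x^2 + 6*x + 0.93*|x|
L = 10, alpha = 0.0303
Iteration 1: beta = 0.0, y = -2.6815 + 0.0*(-2.6815 + 2.6815) = -2.6815
  grad(y) = -20.815, v = y - alpha*grad = -2.0508
  prox(v) = soft_thresh(-2.0508, 0.0282) = -2.0226
Iteration 2: beta = 0.3333, y = -2.0226 + 0.3333*(-2.0226 + 2.6815) = -1.803
  grad(y) = -12.03, v = y - alpha*grad = -1.4385
  prox(v) = soft_thresh(-1.4385, 0.0282) = -1.4103
Iteration 3: beta = 0.5, y = -1.4103 + 0.5*(-1.4103 + 2.0226) = -1.1042
  grad(y) = -5.0416, v = y - alpha*grad = -0.9514
  prox(v) = soft_thresh(-0.9514, 0.0282) = -0.9232
Iteration 4: beta = 0.6, y = -0.9232 + 0.6*(-0.9232 + 1.4103) = -0.631
  grad(y) = -0.3096, v = y - alpha*grad = -0.6216
  prox(v) = soft_thresh(-0.6216, 0.0282) = -0.5934
f(x_4) = 5*(-0.5934)^2 + 6*(-0.5934) + 0.93*|-0.5934| = -1.2479


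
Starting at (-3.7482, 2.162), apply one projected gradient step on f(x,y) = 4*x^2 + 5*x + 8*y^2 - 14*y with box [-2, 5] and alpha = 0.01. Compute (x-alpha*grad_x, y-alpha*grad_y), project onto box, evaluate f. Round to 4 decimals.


Step 1: Compute gradient at (-3.7482, 2.162).
grad_x = 2*4*-3.7482 + 5 = -24.9856
grad_y = 2*8*2.162 - 14 = 20.592
Step 2: Gradient step.
x_raw = -3.7482 - 0.01*-24.9856 = -3.4983
y_raw = 2.162 - 0.01*20.592 = 1.9561
Step 3: Project onto [-2, 5].
x_proj = clip(-3.4983) = -2.0
y_proj = clip(1.9561) = 1.9561
Step 4: Evaluate f.
f(-2.0, 1.9561) = 9.2249


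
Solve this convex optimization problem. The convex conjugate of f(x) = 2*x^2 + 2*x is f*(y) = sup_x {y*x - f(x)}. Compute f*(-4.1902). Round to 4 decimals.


f*(y) = sup_x {y*x - a*x^2 - b*x} = sup_x {(y-b)*x - a*x^2}
FOC: (y - b) - 2a*x = 0 => x* = (y - b)/(2a)
x* = (-4.1902 - 2)/(2*2) = -1.5476
f*(-4.1902) = (y-b)^2/(4a) = (-4.1902 - 2)^2/(4*2)
= 38.3186/8 = 4.7898


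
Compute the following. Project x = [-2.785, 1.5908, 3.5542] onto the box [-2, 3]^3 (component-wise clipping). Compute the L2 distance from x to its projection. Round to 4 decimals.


Project each component onto [-2, 3].
clip(-2.785) = -2.0, clip(1.5908) = 1.5908, clip(3.5542) = 3.0
Projection = [-2.0, 1.5908, 3.0]
Squared diffs: [0.6162, 0.0, 0.3071]
Distance = sqrt(0.9233) = 0.9609


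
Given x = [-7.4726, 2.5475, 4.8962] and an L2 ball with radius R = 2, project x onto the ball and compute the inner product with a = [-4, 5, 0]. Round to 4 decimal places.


Step 1: Compute ||x|| (intermediates to 6 decimals).
||x|| = sqrt((-7.4726)^2 + 2.5475^2 + 4.8962^2) = 9.289902
Step 2: Project.
Since ||x|| > R, scale = R/||x|| = 2/9.289902 = 0.215288, proj(x) = scale * x
proj(x) = [-1.608761, 0.548446, 1.054093]
Step 3: Dot product.
a^T * proj(x) = -4*(-1.608761) + 5*0.548446 + 0*1.054093 = 9.1773


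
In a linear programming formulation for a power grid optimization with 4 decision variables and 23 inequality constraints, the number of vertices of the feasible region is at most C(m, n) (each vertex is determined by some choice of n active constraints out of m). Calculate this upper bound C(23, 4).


Each vertex corresponds to some choice of n active constraints out of m, so the number of vertices is at most C(m, n) = m! / (n!(m-n)!).
m = 23, n = 4
Numerator: 23 * 22 * 21 * 20
Denominator: 4! = 24
C(23, 4) = 8855


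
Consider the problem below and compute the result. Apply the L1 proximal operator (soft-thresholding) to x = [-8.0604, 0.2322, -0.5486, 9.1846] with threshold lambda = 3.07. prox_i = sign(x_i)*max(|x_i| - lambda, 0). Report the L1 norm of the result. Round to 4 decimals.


Soft-thresholding with lambda = 3.07:
prox(-8.0604) = sign(-8.0604)*max(|-8.0604| - 3.07, 0) = -4.9904
prox(0.2322) = sign(0.2322)*max(|0.2322| - 3.07, 0) = 0.0
prox(-0.5486) = sign(-0.5486)*max(|-0.5486| - 3.07, 0) = 0.0
prox(9.1846) = sign(9.1846)*max(|9.1846| - 3.07, 0) = 6.1146
prox(x) = [-4.9904, 0.0, 0.0, 6.1146]
||prox(x)||_1 = 4.9904 + 0.0 + 0.0 + 6.1146 = 11.105


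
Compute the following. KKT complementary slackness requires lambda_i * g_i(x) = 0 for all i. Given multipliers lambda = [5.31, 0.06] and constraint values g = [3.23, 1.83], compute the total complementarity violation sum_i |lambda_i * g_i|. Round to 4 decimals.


KKT complementary slackness check:
lambda_1 * g_1 = 5.31 * 3.23 = 17.1513
lambda_2 * g_2 = 0.06 * 1.83 = 0.1098
Total violation = 17.1513 + 0.1098 = 17.2611


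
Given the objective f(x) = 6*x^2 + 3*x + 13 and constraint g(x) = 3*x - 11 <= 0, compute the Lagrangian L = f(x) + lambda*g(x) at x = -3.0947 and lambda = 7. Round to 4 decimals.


Step 1: Evaluate f(x).
f(-3.0947) = 6*(-3.0947)^2 + 3*(-3.0947) + 13 = 61.1789
Step 2: Evaluate g(x).
g(-3.0947) = 3*-3.0947 - 11 = -20.2841
Step 3: Compute Lagrangian.
L = 61.1789 + 7*-20.2841 = -80.8098


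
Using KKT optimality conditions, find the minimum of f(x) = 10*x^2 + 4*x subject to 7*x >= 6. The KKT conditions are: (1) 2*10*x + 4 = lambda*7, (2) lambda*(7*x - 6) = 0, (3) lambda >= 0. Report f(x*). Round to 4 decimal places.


Step 1: Try lambda = 0 (constraint inactive).
x_unc = -4/(2*10) = -0.2
Check: 7*-0.2 = -1.4 < 6 -- violated!
Step 2: Constraint must be active: 7*x = 6
x* = 6/7 = 0.8571 (rounded; the exact value 6/7 is used below)
lambda = (2*10*(6/7) + 4)/7 = 3.0204
Step 3: Compute optimal value.
f(x*) = 10*(6/7)^2 + 4*(6/7) = 10.7755


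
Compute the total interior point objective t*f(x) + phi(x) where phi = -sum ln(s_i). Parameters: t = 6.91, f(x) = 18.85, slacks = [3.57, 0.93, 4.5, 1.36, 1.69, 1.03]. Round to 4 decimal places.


Step 1: Compute log-barrier.
ln values: [1.2726, -0.0726, 1.5041, 0.3075, 0.5247, 0.0296]
phi = -(1.2726 - 0.0726 + 1.5041 + 0.3075 + 0.5247 + 0.0296) = -3.5658
Step 2: Compute augmented objective.
t*f(x) = 6.91*18.85 = 130.2535
Total = 130.2535 - 3.5658 = 126.6877


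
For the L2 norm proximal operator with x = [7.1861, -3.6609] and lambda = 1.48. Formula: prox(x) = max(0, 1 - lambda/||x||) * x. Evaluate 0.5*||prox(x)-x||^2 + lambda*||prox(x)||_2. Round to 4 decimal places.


Step 1: Compute ||x||.
||x|| = 8.0649
Step 2: Compute scaling factor.
scale = max(0, 1 - 1.48/8.0649) = 0.8165
Step 3: prox(x) = [5.8674, -2.9891]
||prox(x)|| = 6.5849
Step 4: Proximal objective.
0.5*||prox-x||^2 = 1.0952
lambda*||prox|| = 9.7457
Total = 10.8408


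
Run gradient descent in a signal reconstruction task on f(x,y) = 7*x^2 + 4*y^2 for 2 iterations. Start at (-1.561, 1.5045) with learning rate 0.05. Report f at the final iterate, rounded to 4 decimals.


Gradient descent on f(x,y) = 7*x^2 + 4*y^2.
Starting point: (-1.561, 1.5045), alpha = 0.05
Step 1: grad_x = 2*7*-1.561 = -21.854, grad_y = 2*4*1.5045 = 12.036
  x_1 = -1.561 - 0.05*-21.854 = -0.4683
  y_1 = 1.5045 - 0.05*12.036 = 0.9027
Step 2: grad_x = 2*7*-0.4683 = -6.5562, grad_y = 2*4*0.9027 = 7.2216
  x_2 = -0.4683 - 0.05*-6.5562 = -0.1405
  y_2 = 0.9027 - 0.05*7.2216 = 0.5416
f(-0.1405, 0.5416) = 7*(-0.1405)^2 + 4*0.5416^2 = 1.3116


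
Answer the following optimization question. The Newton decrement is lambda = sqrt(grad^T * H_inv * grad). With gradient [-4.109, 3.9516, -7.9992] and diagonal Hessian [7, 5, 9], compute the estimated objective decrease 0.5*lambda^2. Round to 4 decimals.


Step 1: H is diagonal, so H^(-1) * g = [-0.587, 0.7903, -0.8888].
Step 2: g^T H^(-1) g = sum_i g_i^2 / H_ii
  = (-4.109)^2/7 + (3.9516)^2/5 + (-7.9992)^2/9
  = 2.412 + 3.123 + 7.1097 = 12.6447
Step 3: Objective decrease = 0.5 * g^T H^(-1) g = 6.3224


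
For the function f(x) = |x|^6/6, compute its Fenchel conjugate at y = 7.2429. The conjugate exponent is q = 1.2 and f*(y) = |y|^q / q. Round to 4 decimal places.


The conjugate exponent q satisfies 1/p + 1/q = 1.
p = 6, so q = 6/(6 - 1) = 1.2
|y|^q = 7.2429^1.2 = 10.762
f*(7.2429) = 10.762 / 1.2 = 8.9684


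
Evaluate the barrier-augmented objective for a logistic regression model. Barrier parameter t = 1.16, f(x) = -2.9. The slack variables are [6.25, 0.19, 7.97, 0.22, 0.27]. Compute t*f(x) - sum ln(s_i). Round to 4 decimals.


Step 1: Compute log-barrier.
ln values: [1.8326, -1.6607, 2.0757, -1.5141, -1.3093]
phi = -(1.8326 - 1.6607 + 2.0757 - 1.5141 - 1.3093) = 0.5759
Step 2: Compute augmented objective.
t*f(x) = 1.16*-2.9 = -3.364
Total = -3.364 + 0.5759 = -2.7881


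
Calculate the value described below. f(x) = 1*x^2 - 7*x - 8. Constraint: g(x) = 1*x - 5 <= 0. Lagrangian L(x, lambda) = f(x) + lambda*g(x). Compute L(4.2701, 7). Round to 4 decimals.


Step 1: Evaluate f(x).
f(4.2701) = 1*4.2701^2 - 7*4.2701 - 8 = -19.6569
Step 2: Evaluate g(x).
g(4.2701) = 1*4.2701 - 5 = -0.7299
Step 3: Compute Lagrangian.
L = -19.6569 + 7*-0.7299 = -24.7662


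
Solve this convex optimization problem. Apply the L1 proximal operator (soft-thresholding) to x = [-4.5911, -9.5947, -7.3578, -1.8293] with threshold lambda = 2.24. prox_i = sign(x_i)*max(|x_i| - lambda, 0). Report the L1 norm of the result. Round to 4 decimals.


Soft-thresholding with lambda = 2.24:
prox(-4.5911) = sign(-4.5911)*max(|-4.5911| - 2.24, 0) = -2.3511
prox(-9.5947) = sign(-9.5947)*max(|-9.5947| - 2.24, 0) = -7.3547
prox(-7.3578) = sign(-7.3578)*max(|-7.3578| - 2.24, 0) = -5.1178
prox(-1.8293) = sign(-1.8293)*max(|-1.8293| - 2.24, 0) = 0.0
prox(x) = [-2.3511, -7.3547, -5.1178, 0.0]
||prox(x)||_1 = 2.3511 + 7.3547 + 5.1178 + 0.0 = 14.8236


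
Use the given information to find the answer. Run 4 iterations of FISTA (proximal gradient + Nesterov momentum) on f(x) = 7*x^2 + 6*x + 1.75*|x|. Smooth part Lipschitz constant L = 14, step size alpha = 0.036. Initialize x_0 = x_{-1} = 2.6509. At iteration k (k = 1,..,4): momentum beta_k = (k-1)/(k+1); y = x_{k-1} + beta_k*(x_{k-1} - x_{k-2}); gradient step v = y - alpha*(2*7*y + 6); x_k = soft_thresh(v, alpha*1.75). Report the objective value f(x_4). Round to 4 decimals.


FISTA on f(x) = 7*x^2 + 6*x + 1.75*|x|
L = 14, alpha = 0.036
Iteration 1: beta = 0.0, y = 2.6509 + 0.0*(2.6509 - 2.6509) = 2.6509
  grad(y) = 43.1126, v = y - alpha*grad = 1.0988
  prox(v) = soft_thresh(1.0988, 0.063) = 1.0358
Iteration 2: beta = 0.3333, y = 1.0358 + 0.3333*(1.0358 - 2.6509) = 0.4975
  grad(y) = 12.9649, v = y - alpha*grad = 0.0308
  prox(v) = soft_thresh(0.0308, 0.063) = 0.0
Iteration 3: beta = 0.5, y = 0.0 + 0.5*(0.0 - 1.0358) = -0.5179
  grad(y) = -1.2509, v = y - alpha*grad = -0.4729
  prox(v) = soft_thresh(-0.4729, 0.063) = -0.4099
Iteration 4: beta = 0.6, y = -0.4099 + 0.6*(-0.4099 - 0.0) = -0.6558
  grad(y) = -3.1815, v = y - alpha*grad = -0.5413
  prox(v) = soft_thresh(-0.5413, 0.063) = -0.4783
f(x_4) = 7*(-0.4783)^2 + 6*(-0.4783) + 1.75*|-0.4783| = -0.4314


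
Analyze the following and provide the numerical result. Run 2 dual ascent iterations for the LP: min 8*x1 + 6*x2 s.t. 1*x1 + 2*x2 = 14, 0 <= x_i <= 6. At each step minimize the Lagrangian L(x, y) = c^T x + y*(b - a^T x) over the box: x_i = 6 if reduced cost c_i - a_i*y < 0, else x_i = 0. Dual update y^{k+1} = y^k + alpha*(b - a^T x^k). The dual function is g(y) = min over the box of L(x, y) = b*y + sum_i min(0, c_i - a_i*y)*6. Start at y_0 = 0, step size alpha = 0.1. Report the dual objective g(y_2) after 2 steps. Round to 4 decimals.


Dual ascent for LP: min 8*x1 + 6*x2, 1*x1 + 2*x2 = 14, 0 <= x_i <= 6
Step 1: y^k = 0.0, reduced costs: (8.0, 6.0)
  x^k = (0.0, 0.0), subgradient = b - a^T x = 14.0
  y^{k+1} = 0.0 + 0.1*14.0 = 1.4
Step 2: y^k = 1.4, reduced costs: (6.6, 3.2)
  x^k = (0.0, 0.0), subgradient = b - a^T x = 14.0
  y^{k+1} = 1.4 + 0.1*14.0 = 2.8
Dual objective at y_2 = 2.8: reduced costs (5.2, 0.4), box minimizer x = (0.0, 0.0)
g(y_2) = b*y + (c1 - a1*y)*x1 + (c2 - a2*y)*x2 = 14*2.8 + 5.2*0.0 + 0.4*0.0 = 39.2 + 0.0 + 0.0 = 39.2


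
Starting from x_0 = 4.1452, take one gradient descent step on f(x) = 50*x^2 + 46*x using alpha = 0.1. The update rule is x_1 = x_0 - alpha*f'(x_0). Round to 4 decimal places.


We compute the gradient at x_0 and apply the update.
f'(x) = 100*x + 46
f'(4.1452) = 100*4.1452 + 46 = 460.52
x_1 = 4.1452 - 0.1*460.52 = -41.9068


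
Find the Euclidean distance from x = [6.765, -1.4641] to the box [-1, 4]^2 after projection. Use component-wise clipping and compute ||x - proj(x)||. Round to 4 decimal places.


Project each component onto [-1, 4].
clip(6.765) = 4.0, clip(-1.4641) = -1.0
Projection = [4.0, -1.0]
Squared diffs: [7.6452, 0.2154]
Distance = sqrt(7.8606) = 2.8037


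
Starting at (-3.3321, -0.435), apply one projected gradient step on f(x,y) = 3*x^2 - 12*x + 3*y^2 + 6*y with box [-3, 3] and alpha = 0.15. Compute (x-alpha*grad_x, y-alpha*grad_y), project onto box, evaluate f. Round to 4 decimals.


Step 1: Compute gradient at (-3.3321, -0.435).
grad_x = 2*3*-3.3321 - 12 = -31.9926
grad_y = 2*3*-0.435 + 6 = 3.39
Step 2: Gradient step.
x_raw = -3.3321 - 0.15*-31.9926 = 1.4668
y_raw = -0.435 - 0.15*3.39 = -0.9435
Step 3: Project onto [-3, 3].
x_proj = clip(1.4668) = 1.4668
y_proj = clip(-0.9435) = -0.9435
Step 4: Evaluate f.
f(1.4668, -0.9435) = -14.1375


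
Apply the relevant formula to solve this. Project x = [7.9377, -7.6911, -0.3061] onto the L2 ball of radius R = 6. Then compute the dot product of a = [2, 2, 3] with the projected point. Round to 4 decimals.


Step 1: Compute ||x|| (intermediates to 6 decimals).
||x|| = sqrt(7.9377^2 + (-7.6911)^2 + (-0.3061)^2) = 11.056844
Step 2: Project.
Since ||x|| > R, scale = R/||x|| = 6/11.056844 = 0.54265, proj(x) = scale * x
proj(x) = [4.307393, -4.173575, -0.166105]
Step 3: Dot product.
a^T * proj(x) = 2*4.307393 + 2*(-4.173575) + 3*(-0.166105) = -0.2307


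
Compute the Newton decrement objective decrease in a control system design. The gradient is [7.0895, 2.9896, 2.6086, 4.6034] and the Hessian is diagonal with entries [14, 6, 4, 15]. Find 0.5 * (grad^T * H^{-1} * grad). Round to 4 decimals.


Step 1: H is diagonal, so H^(-1) * g = [0.5064, 0.4983, 0.6522, 0.3069].
Step 2: g^T H^(-1) g = sum_i g_i^2 / H_ii
  = (7.0895)^2/14 + (2.9896)^2/6 + (2.6086)^2/4 + (4.6034)^2/15
  = 3.5901 + 1.4896 + 1.7012 + 1.4128 = 8.1936
Step 3: Objective decrease = 0.5 * g^T H^(-1) g = 4.0968


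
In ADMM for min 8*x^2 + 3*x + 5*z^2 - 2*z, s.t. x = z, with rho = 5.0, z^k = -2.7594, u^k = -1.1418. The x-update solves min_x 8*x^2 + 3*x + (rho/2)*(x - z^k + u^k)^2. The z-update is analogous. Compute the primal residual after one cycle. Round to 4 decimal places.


ADMM iteration with rho = 5.0, z^k = -2.7594, u^k = -1.1418
Step 1: x-update.
Minimize 8*x^2 + 3*x + (5.0/2)*(x + 2.7594 - 1.1418)^2
FOC: (2*8 + 5.0)*x = -3 + 5.0*(-2.7594 + 1.1418)
x^{k+1} = -0.528
Step 2: z-update.
Minimize 5*z^2 - 2*z + (5.0/2)*(-0.528 - z - 1.1418)^2
FOC: (2*5 + 5.0)*z = 2 + 5.0*(-0.528 - 1.1418)
z^{k+1} = -0.4233
Step 3: u-update.
u^{k+1} = -1.1418 - 0.528 + 0.4233 = -1.2465
Step 4: Primal residual = |-0.528 + 0.4233| = 0.1047
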